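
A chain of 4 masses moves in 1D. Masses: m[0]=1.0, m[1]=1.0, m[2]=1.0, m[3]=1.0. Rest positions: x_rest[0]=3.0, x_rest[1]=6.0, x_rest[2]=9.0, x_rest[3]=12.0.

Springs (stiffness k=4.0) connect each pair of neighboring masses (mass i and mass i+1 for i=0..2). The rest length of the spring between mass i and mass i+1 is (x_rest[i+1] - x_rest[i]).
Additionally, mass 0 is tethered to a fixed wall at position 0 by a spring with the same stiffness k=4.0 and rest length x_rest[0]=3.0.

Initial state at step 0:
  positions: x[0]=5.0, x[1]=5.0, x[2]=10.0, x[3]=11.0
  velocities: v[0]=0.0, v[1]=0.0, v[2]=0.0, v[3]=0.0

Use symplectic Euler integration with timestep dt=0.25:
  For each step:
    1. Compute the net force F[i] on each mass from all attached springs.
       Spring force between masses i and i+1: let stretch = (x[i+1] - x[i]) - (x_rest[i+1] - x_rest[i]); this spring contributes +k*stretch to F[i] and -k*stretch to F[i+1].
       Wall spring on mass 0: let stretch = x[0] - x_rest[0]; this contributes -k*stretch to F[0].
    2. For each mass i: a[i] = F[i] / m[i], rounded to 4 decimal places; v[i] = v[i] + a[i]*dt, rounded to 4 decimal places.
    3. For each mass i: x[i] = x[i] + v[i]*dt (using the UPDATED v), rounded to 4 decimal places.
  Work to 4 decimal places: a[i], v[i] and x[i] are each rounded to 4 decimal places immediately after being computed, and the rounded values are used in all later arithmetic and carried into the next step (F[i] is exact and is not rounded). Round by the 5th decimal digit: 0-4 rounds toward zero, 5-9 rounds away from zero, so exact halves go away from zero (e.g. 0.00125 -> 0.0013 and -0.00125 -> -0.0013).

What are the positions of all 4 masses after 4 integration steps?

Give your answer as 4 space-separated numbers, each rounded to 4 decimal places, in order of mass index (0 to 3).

Answer: 1.8516 6.1875 8.8242 12.3750

Derivation:
Step 0: x=[5.0000 5.0000 10.0000 11.0000] v=[0.0000 0.0000 0.0000 0.0000]
Step 1: x=[3.7500 6.2500 9.0000 11.5000] v=[-5.0000 5.0000 -4.0000 2.0000]
Step 2: x=[2.1875 7.5625 7.9375 12.1250] v=[-6.2500 5.2500 -4.2500 2.5000]
Step 3: x=[1.4219 7.6250 7.8281 12.4531] v=[-3.0625 0.2500 -0.4375 1.3125]
Step 4: x=[1.8516 6.1875 8.8242 12.3750] v=[1.7187 -5.7500 3.9844 -0.3125]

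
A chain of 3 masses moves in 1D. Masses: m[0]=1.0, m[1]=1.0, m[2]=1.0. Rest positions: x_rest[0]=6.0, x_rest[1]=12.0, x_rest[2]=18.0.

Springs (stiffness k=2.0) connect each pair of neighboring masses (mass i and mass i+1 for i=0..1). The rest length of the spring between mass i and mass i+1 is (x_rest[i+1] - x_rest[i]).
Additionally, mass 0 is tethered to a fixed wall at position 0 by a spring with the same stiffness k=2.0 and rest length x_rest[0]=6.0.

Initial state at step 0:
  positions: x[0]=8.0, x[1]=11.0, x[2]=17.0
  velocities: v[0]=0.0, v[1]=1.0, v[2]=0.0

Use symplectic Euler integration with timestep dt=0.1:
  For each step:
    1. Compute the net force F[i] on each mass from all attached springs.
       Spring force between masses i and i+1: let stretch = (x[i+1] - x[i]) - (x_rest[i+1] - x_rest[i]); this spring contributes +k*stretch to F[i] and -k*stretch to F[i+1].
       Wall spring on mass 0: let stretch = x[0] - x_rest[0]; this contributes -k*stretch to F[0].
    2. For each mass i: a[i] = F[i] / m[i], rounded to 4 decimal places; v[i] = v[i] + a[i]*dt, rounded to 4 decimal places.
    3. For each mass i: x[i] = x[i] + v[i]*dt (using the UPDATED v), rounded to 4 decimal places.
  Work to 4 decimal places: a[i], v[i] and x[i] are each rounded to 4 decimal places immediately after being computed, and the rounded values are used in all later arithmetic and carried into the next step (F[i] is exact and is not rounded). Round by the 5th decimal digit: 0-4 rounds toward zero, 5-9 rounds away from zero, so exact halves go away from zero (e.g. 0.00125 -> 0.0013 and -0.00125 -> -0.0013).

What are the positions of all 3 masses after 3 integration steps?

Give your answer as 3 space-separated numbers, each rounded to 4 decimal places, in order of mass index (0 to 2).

Step 0: x=[8.0000 11.0000 17.0000] v=[0.0000 1.0000 0.0000]
Step 1: x=[7.9000 11.1600 17.0000] v=[-1.0000 1.6000 0.0000]
Step 2: x=[7.7072 11.3716 17.0032] v=[-1.9280 2.1160 0.0320]
Step 3: x=[7.4335 11.6225 17.0138] v=[-2.7366 2.5094 0.1057]

Answer: 7.4335 11.6225 17.0138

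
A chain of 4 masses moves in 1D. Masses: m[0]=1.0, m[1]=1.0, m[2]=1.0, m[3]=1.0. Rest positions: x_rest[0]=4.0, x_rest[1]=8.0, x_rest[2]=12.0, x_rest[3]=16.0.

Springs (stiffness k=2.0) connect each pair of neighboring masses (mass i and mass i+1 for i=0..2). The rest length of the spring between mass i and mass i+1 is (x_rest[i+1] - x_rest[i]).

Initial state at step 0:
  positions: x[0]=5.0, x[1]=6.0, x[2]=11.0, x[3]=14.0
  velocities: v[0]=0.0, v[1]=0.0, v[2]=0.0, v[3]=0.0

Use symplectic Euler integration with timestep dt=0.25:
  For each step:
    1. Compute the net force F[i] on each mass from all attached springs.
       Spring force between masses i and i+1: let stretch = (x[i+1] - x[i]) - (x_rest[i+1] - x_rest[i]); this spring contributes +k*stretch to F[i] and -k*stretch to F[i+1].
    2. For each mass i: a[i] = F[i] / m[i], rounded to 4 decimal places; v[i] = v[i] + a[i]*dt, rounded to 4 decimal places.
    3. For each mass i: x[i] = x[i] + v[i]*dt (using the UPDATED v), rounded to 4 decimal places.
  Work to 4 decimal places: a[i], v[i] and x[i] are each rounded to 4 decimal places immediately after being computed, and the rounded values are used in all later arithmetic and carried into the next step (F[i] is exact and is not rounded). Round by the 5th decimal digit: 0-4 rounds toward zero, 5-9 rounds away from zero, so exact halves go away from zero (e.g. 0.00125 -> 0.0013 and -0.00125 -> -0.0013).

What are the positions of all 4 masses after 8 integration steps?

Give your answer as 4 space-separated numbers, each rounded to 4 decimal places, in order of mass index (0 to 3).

Answer: 2.3827 6.0789 12.3395 15.1994

Derivation:
Step 0: x=[5.0000 6.0000 11.0000 14.0000] v=[0.0000 0.0000 0.0000 0.0000]
Step 1: x=[4.6250 6.5000 10.7500 14.1250] v=[-1.5000 2.0000 -1.0000 0.5000]
Step 2: x=[3.9844 7.2969 10.3906 14.3281] v=[-2.5625 3.1875 -1.4375 0.8125]
Step 3: x=[3.2578 8.0664 10.1367 14.5391] v=[-2.9063 3.0781 -1.0156 0.8438]
Step 4: x=[2.6323 8.4937 10.1743 14.6998] v=[-2.5020 1.7090 0.1505 0.6426]
Step 5: x=[2.2395 8.3984 10.5676 14.7948] v=[-1.5713 -0.3814 1.5730 0.3799]
Step 6: x=[2.1165 7.8043 11.2181 14.8614] v=[-0.4919 -2.3763 2.6020 0.2663]
Step 7: x=[2.2045 6.9260 11.8973 14.9726] v=[0.3520 -3.5133 2.7168 0.4447]
Step 8: x=[2.3827 6.0789 12.3395 15.1994] v=[0.7128 -3.3884 1.7688 0.9071]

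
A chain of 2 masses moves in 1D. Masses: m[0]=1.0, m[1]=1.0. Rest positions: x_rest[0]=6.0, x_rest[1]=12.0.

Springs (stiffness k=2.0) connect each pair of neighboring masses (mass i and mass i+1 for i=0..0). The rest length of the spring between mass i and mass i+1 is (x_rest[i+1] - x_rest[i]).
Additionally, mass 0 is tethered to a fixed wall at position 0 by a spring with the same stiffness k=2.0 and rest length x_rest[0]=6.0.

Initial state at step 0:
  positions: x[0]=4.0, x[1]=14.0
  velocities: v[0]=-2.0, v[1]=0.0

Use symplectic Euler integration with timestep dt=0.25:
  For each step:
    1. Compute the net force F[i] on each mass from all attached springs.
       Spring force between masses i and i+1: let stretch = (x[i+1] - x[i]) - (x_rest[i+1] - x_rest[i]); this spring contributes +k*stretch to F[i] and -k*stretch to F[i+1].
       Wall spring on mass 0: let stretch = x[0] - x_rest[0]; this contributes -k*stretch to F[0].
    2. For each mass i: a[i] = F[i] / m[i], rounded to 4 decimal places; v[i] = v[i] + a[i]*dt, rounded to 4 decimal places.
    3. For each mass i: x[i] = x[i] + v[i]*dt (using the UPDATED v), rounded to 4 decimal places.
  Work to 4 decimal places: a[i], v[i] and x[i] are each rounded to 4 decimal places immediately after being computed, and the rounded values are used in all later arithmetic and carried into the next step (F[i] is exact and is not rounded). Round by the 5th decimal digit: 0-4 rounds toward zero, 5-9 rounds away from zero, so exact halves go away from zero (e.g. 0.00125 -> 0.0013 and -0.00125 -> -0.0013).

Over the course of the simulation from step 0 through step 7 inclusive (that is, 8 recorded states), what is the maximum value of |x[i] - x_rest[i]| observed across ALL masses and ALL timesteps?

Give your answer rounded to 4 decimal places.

Answer: 2.2704

Derivation:
Step 0: x=[4.0000 14.0000] v=[-2.0000 0.0000]
Step 1: x=[4.2500 13.5000] v=[1.0000 -2.0000]
Step 2: x=[5.1250 12.5938] v=[3.5000 -3.6250]
Step 3: x=[6.2930 11.5040] v=[4.6719 -4.3594]
Step 4: x=[7.3257 10.5128] v=[4.1309 -3.9649]
Step 5: x=[7.8411 9.8732] v=[2.0616 -2.5585]
Step 6: x=[7.6304 9.7296] v=[-0.8429 -0.5746]
Step 7: x=[6.7283 10.0736] v=[-3.6085 1.3758]
Max displacement = 2.2704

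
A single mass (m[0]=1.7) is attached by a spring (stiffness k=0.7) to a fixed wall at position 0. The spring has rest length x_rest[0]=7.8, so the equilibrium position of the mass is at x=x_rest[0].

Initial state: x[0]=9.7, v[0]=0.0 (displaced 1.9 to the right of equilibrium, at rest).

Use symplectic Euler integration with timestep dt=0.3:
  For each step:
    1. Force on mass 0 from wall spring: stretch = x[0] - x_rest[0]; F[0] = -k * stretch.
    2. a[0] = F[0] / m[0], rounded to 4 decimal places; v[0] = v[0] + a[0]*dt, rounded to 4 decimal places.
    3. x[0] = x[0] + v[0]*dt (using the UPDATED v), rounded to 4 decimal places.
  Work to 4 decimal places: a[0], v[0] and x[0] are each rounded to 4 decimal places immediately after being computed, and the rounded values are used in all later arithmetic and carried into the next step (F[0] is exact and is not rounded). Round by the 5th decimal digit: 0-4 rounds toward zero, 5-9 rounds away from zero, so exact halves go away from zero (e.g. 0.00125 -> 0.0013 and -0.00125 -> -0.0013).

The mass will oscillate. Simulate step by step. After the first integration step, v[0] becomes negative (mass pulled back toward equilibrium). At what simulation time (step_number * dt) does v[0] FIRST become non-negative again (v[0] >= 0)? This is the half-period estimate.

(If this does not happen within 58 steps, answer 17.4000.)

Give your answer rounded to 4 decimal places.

Answer: 5.1000

Derivation:
Step 0: x=[9.7000] v=[0.0000]
Step 1: x=[9.6296] v=[-0.2347]
Step 2: x=[9.4914] v=[-0.4607]
Step 3: x=[9.2905] v=[-0.6697]
Step 4: x=[9.0344] v=[-0.8538]
Step 5: x=[8.7325] v=[-1.0063]
Step 6: x=[8.3961] v=[-1.1215]
Step 7: x=[8.0375] v=[-1.1952]
Step 8: x=[7.6702] v=[-1.2245]
Step 9: x=[7.3077] v=[-1.2085]
Step 10: x=[6.9634] v=[-1.1477]
Step 11: x=[6.6501] v=[-1.0444]
Step 12: x=[6.3794] v=[-0.9024]
Step 13: x=[6.1613] v=[-0.7269]
Step 14: x=[6.0040] v=[-0.5245]
Step 15: x=[5.9132] v=[-0.3027]
Step 16: x=[5.8923] v=[-0.0696]
Step 17: x=[5.9421] v=[0.1661]
First v>=0 after going negative at step 17, time=5.1000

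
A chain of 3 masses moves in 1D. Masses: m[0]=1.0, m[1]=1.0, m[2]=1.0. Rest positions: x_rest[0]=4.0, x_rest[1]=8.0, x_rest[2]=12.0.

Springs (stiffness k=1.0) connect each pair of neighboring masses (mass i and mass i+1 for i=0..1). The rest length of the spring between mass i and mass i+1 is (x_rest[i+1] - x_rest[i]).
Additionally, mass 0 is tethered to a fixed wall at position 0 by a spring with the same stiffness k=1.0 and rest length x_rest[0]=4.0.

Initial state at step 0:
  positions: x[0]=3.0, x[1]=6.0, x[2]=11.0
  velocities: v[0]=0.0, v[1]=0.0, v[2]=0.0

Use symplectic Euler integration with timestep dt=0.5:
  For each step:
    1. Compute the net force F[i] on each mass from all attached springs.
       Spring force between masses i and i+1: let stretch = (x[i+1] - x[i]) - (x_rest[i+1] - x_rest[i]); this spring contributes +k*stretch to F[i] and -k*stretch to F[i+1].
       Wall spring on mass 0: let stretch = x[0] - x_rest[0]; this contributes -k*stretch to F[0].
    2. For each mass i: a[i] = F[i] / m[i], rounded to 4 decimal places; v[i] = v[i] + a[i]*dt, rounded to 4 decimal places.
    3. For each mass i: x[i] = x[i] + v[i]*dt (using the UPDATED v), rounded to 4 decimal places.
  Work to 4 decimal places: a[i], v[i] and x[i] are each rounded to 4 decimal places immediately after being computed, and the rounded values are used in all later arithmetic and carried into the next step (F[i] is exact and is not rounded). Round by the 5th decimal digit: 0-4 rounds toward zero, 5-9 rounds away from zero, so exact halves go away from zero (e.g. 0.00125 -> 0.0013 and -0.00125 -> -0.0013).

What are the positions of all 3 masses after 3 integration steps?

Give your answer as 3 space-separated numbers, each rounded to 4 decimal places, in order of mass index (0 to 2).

Step 0: x=[3.0000 6.0000 11.0000] v=[0.0000 0.0000 0.0000]
Step 1: x=[3.0000 6.5000 10.7500] v=[0.0000 1.0000 -0.5000]
Step 2: x=[3.1250 7.1875 10.4375] v=[0.2500 1.3750 -0.6250]
Step 3: x=[3.4844 7.6719 10.3125] v=[0.7188 0.9688 -0.2500]

Answer: 3.4844 7.6719 10.3125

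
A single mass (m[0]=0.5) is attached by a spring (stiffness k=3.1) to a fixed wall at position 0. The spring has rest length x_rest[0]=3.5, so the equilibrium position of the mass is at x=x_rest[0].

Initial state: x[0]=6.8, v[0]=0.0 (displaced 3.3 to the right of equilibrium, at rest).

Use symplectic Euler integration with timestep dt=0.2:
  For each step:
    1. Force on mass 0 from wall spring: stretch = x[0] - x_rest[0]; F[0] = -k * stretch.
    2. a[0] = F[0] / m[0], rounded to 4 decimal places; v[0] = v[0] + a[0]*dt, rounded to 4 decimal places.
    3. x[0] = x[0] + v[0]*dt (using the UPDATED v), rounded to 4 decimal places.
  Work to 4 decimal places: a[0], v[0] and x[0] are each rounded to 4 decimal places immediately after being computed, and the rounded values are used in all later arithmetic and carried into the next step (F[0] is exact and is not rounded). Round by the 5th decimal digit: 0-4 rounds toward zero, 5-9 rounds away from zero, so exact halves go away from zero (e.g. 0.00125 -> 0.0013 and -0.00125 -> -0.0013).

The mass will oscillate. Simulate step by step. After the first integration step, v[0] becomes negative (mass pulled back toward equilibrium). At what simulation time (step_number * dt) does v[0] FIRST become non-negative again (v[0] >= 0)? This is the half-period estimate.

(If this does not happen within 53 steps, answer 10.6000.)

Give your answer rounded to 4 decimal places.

Step 0: x=[6.8000] v=[0.0000]
Step 1: x=[5.9816] v=[-4.0920]
Step 2: x=[4.5478] v=[-7.1692]
Step 3: x=[2.8541] v=[-8.4685]
Step 4: x=[1.3206] v=[-7.6676]
Step 5: x=[0.3276] v=[-4.9651]
Step 6: x=[0.1213] v=[-1.0313]
Step 7: x=[0.7530] v=[3.1583]
First v>=0 after going negative at step 7, time=1.4000

Answer: 1.4000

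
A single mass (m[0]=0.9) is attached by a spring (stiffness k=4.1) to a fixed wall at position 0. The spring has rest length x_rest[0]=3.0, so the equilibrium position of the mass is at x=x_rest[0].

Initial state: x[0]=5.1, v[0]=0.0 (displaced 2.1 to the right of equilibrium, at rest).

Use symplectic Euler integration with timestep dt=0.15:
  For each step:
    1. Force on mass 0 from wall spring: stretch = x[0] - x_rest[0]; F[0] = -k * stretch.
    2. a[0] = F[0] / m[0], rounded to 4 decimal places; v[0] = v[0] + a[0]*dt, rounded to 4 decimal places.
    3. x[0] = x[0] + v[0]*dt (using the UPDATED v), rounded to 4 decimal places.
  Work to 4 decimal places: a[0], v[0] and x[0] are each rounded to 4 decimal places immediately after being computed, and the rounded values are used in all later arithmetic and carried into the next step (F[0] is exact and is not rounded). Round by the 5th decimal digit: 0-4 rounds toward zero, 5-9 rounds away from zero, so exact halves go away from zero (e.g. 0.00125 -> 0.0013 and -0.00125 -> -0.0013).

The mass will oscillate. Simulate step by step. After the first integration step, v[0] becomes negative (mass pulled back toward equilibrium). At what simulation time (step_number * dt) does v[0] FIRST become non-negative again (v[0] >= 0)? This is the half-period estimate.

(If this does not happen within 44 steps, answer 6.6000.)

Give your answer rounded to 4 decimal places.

Step 0: x=[5.1000] v=[0.0000]
Step 1: x=[4.8848] v=[-1.4350]
Step 2: x=[4.4764] v=[-2.7229]
Step 3: x=[3.9166] v=[-3.7318]
Step 4: x=[3.2629] v=[-4.3581]
Step 5: x=[2.5822] v=[-4.5378]
Step 6: x=[1.9444] v=[-4.2523]
Step 7: x=[1.4148] v=[-3.5310]
Step 8: x=[1.0476] v=[-2.4478]
Step 9: x=[0.8805] v=[-1.1137]
Step 10: x=[0.9307] v=[0.3346]
First v>=0 after going negative at step 10, time=1.5000

Answer: 1.5000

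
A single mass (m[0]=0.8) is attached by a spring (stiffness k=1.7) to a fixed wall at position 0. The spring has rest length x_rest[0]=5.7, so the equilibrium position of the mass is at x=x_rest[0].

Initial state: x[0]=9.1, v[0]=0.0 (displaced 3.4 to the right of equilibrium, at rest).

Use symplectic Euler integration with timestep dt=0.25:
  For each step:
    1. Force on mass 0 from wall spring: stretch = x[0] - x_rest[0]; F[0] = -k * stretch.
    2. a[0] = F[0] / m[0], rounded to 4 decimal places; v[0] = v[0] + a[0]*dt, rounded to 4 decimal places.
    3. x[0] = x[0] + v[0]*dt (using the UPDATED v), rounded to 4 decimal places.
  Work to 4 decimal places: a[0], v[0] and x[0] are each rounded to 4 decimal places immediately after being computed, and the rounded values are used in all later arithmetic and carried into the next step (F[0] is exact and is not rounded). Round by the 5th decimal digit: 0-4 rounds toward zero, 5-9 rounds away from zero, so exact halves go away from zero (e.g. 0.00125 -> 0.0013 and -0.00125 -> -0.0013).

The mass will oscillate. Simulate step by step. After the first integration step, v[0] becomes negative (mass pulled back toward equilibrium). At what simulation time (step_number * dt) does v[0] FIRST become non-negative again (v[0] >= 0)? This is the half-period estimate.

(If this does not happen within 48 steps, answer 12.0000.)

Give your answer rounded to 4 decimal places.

Answer: 2.2500

Derivation:
Step 0: x=[9.1000] v=[0.0000]
Step 1: x=[8.6484] v=[-1.8063]
Step 2: x=[7.8052] v=[-3.3727]
Step 3: x=[6.6824] v=[-4.4911]
Step 4: x=[5.4292] v=[-5.0130]
Step 5: x=[4.2119] v=[-4.8691]
Step 6: x=[3.1923] v=[-4.0786]
Step 7: x=[2.5057] v=[-2.7464]
Step 8: x=[2.2434] v=[-1.0494]
Step 9: x=[2.4401] v=[0.7869]
First v>=0 after going negative at step 9, time=2.2500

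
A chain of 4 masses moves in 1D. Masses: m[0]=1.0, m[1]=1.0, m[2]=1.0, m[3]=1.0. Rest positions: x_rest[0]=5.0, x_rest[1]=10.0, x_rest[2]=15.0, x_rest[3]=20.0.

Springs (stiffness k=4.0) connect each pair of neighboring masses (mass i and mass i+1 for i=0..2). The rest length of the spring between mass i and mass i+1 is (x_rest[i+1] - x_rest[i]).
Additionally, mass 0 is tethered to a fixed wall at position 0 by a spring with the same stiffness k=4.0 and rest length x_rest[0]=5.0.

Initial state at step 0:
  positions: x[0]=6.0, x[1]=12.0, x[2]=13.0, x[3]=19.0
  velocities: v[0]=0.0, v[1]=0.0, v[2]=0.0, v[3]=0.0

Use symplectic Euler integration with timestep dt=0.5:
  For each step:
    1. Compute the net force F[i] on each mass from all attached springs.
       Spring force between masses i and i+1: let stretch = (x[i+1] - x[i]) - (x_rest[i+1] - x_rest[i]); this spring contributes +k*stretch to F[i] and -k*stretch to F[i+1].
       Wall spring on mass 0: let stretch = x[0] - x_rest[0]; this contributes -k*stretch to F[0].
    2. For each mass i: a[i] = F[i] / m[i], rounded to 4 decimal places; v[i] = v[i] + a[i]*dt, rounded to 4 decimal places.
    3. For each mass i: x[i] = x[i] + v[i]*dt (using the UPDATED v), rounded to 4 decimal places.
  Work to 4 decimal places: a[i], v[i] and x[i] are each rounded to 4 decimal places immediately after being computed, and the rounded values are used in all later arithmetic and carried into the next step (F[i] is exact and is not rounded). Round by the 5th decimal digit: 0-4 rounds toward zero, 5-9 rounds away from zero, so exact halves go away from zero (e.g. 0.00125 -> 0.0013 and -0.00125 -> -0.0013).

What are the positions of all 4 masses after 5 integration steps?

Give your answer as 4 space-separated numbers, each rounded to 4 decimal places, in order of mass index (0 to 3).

Answer: 4.0000 14.0000 14.0000 19.0000

Derivation:
Step 0: x=[6.0000 12.0000 13.0000 19.0000] v=[0.0000 0.0000 0.0000 0.0000]
Step 1: x=[6.0000 7.0000 18.0000 18.0000] v=[0.0000 -10.0000 10.0000 -2.0000]
Step 2: x=[1.0000 12.0000 12.0000 22.0000] v=[-10.0000 10.0000 -12.0000 8.0000]
Step 3: x=[6.0000 6.0000 16.0000 21.0000] v=[10.0000 -12.0000 8.0000 -2.0000]
Step 4: x=[5.0000 10.0000 15.0000 20.0000] v=[-2.0000 8.0000 -2.0000 -2.0000]
Step 5: x=[4.0000 14.0000 14.0000 19.0000] v=[-2.0000 8.0000 -2.0000 -2.0000]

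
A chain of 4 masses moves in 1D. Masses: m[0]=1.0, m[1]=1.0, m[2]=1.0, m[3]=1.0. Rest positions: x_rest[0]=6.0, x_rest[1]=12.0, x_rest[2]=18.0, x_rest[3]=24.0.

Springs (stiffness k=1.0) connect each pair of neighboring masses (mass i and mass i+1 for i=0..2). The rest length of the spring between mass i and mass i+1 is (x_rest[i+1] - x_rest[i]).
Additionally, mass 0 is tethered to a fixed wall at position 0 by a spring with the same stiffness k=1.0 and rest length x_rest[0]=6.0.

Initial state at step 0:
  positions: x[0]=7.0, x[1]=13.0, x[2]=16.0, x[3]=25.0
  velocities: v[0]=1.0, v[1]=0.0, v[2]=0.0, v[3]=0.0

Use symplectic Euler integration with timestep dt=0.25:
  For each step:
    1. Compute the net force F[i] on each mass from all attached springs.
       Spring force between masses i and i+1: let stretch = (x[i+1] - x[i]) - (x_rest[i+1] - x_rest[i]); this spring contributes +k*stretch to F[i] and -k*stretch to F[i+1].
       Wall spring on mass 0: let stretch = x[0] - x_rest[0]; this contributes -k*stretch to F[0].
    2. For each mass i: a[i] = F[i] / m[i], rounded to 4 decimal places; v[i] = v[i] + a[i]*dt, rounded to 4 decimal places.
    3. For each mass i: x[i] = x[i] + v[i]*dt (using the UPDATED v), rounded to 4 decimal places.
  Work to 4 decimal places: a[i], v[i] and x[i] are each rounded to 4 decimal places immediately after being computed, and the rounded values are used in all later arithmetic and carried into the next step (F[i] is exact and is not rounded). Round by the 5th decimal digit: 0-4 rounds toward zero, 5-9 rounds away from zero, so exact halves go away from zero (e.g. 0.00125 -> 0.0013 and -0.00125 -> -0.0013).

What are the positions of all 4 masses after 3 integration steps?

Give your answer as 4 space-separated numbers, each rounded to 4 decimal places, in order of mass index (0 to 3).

Answer: 7.2386 12.1385 17.9131 24.0442

Derivation:
Step 0: x=[7.0000 13.0000 16.0000 25.0000] v=[1.0000 0.0000 0.0000 0.0000]
Step 1: x=[7.1875 12.8125 16.3750 24.8125] v=[0.7500 -0.7500 1.5000 -0.7500]
Step 2: x=[7.2774 12.4961 17.0547 24.4727] v=[0.3594 -1.2656 2.7188 -1.3594]
Step 3: x=[7.2386 12.1385 17.9131 24.0442] v=[-0.1553 -1.4306 3.4337 -1.7139]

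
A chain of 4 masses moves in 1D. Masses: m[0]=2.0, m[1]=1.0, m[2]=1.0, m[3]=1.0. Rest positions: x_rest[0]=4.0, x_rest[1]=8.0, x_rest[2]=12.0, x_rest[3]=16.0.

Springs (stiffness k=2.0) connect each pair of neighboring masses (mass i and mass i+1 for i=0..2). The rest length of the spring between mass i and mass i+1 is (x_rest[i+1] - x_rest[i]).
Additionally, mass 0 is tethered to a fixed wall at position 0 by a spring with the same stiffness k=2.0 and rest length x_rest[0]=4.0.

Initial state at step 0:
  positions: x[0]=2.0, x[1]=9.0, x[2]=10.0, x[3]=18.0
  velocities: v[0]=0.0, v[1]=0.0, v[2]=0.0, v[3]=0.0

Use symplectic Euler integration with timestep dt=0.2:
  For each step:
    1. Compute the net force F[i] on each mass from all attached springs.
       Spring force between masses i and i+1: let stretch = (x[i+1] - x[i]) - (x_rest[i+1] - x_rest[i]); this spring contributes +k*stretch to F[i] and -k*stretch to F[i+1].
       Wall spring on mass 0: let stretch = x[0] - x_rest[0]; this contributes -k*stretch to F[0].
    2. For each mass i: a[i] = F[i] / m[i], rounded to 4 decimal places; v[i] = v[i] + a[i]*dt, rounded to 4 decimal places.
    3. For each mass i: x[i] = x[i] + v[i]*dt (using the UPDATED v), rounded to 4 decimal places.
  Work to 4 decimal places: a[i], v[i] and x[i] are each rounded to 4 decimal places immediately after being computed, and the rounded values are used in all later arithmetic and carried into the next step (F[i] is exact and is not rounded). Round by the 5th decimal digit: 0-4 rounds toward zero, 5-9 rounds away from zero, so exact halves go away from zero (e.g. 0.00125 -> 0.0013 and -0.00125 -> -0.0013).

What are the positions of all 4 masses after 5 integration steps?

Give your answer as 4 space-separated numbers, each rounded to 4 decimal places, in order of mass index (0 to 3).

Answer: 3.9822 5.6632 14.0820 15.2036

Derivation:
Step 0: x=[2.0000 9.0000 10.0000 18.0000] v=[0.0000 0.0000 0.0000 0.0000]
Step 1: x=[2.2000 8.5200 10.5600 17.6800] v=[1.0000 -2.4000 2.8000 -1.6000]
Step 2: x=[2.5648 7.6976 11.5264 17.1104] v=[1.8240 -4.1120 4.8320 -2.8480]
Step 3: x=[3.0323 6.7709 12.6332 16.4141] v=[2.3376 -4.6336 5.5341 -3.4816]
Step 4: x=[3.5281 6.0141 13.5735 15.7353] v=[2.4789 -3.7841 4.7015 -3.3940]
Step 5: x=[3.9822 5.6632 14.0820 15.2036] v=[2.2705 -1.7547 2.5425 -2.6587]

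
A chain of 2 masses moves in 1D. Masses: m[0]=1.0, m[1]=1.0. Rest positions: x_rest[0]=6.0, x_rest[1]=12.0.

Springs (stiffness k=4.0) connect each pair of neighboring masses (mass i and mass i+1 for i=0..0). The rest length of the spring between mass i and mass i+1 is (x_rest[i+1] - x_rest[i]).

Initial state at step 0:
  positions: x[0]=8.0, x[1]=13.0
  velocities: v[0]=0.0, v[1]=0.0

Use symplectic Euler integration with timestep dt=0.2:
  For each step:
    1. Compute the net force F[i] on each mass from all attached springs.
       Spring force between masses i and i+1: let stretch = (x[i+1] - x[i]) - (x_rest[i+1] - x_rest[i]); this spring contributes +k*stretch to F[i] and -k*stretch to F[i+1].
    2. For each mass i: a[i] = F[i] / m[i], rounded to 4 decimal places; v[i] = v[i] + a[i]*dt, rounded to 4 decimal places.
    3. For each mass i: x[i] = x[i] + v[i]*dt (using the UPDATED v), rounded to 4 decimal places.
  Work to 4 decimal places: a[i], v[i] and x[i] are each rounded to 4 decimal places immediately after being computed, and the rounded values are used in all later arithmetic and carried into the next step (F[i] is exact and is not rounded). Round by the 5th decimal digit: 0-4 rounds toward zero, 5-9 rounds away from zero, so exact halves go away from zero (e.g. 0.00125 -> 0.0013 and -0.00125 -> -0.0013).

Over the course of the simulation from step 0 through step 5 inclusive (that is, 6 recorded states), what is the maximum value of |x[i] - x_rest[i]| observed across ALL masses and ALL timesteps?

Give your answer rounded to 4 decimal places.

Step 0: x=[8.0000 13.0000] v=[0.0000 0.0000]
Step 1: x=[7.8400 13.1600] v=[-0.8000 0.8000]
Step 2: x=[7.5712 13.4288] v=[-1.3440 1.3440]
Step 3: x=[7.2796 13.7204] v=[-1.4579 1.4579]
Step 4: x=[7.0585 13.9415] v=[-1.1053 1.1053]
Step 5: x=[6.9787 14.0213] v=[-0.3989 0.3989]
Max displacement = 2.0213

Answer: 2.0213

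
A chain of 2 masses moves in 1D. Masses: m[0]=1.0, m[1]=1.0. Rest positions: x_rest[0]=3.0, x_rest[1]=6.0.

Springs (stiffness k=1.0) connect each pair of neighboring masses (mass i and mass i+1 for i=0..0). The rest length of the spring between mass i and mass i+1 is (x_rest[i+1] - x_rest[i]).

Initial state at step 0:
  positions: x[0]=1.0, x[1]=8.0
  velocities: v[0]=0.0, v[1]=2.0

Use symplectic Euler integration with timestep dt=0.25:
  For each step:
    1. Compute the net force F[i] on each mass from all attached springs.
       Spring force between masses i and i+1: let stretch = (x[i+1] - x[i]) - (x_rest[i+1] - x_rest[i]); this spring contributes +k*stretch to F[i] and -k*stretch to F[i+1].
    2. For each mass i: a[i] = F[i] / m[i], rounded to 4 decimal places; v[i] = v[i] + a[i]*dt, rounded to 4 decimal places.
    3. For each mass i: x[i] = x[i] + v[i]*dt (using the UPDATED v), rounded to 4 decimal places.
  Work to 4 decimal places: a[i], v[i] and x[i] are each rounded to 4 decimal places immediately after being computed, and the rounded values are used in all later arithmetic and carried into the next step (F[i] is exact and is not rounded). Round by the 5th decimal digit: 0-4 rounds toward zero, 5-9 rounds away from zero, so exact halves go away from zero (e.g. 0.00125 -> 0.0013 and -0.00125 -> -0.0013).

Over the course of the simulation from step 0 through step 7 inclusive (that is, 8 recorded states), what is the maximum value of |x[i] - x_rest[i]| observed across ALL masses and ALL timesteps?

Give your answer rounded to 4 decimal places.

Answer: 3.1195

Derivation:
Step 0: x=[1.0000 8.0000] v=[0.0000 2.0000]
Step 1: x=[1.2500 8.2500] v=[1.0000 1.0000]
Step 2: x=[1.7500 8.2500] v=[2.0000 0.0000]
Step 3: x=[2.4688 8.0313] v=[2.8750 -0.8750]
Step 4: x=[3.3477 7.6524] v=[3.5156 -1.5156]
Step 5: x=[4.3082 7.1920] v=[3.8418 -1.8418]
Step 6: x=[5.2614 6.7388] v=[3.8128 -1.8128]
Step 7: x=[6.1195 6.3808] v=[3.4322 -1.4322]
Max displacement = 3.1195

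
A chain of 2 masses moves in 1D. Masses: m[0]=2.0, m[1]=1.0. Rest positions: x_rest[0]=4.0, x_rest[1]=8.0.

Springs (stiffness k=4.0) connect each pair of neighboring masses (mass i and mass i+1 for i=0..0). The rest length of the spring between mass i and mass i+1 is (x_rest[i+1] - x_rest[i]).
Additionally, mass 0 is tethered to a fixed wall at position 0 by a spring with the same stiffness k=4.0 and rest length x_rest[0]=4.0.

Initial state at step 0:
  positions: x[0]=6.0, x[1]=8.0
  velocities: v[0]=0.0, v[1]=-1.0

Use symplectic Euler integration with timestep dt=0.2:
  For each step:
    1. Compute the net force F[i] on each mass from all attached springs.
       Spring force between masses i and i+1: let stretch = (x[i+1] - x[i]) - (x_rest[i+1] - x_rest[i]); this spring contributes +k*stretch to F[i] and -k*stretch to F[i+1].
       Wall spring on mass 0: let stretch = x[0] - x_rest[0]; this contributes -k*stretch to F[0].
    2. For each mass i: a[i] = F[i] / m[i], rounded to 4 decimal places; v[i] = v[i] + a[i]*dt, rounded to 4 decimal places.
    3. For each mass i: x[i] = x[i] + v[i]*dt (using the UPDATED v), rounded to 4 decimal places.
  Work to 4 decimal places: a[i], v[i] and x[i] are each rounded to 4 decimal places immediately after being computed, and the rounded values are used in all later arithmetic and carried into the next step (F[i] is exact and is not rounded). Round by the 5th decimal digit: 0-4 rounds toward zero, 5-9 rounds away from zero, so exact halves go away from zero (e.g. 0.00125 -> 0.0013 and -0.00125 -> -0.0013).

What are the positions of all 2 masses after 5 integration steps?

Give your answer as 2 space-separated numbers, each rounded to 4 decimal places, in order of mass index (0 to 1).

Answer: 3.1396 9.4447

Derivation:
Step 0: x=[6.0000 8.0000] v=[0.0000 -1.0000]
Step 1: x=[5.6800 8.1200] v=[-1.6000 0.6000]
Step 2: x=[5.1008 8.4896] v=[-2.8960 1.8480]
Step 3: x=[4.3846 8.9570] v=[-3.5808 2.3370]
Step 4: x=[3.6835 9.3328] v=[-3.5057 1.8791]
Step 5: x=[3.1396 9.4447] v=[-2.7194 0.5597]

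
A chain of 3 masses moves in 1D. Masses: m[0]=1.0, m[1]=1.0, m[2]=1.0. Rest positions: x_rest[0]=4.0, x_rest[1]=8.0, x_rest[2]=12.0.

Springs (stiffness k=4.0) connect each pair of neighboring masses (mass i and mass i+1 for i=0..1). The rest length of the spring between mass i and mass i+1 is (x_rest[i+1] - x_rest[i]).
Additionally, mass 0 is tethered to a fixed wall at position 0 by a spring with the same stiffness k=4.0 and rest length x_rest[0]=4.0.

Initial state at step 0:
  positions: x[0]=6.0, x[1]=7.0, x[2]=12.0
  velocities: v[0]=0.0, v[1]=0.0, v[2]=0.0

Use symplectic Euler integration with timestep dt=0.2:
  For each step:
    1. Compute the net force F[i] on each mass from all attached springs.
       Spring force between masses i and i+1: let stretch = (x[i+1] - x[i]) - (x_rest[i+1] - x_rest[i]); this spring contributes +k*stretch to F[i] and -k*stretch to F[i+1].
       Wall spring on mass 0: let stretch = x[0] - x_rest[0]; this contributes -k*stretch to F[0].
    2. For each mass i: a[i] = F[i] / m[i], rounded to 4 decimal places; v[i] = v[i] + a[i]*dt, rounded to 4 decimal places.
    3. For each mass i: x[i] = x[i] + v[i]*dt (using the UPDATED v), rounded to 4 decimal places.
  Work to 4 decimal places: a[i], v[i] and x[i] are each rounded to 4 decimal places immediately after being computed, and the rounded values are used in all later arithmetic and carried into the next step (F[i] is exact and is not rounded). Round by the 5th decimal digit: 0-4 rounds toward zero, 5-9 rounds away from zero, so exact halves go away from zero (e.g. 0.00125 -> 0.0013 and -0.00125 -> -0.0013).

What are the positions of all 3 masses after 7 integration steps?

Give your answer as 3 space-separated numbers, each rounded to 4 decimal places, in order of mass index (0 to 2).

Answer: 4.1922 6.5912 13.0648

Derivation:
Step 0: x=[6.0000 7.0000 12.0000] v=[0.0000 0.0000 0.0000]
Step 1: x=[5.2000 7.6400 11.8400] v=[-4.0000 3.2000 -0.8000]
Step 2: x=[3.9584 8.5616 11.6480] v=[-6.2080 4.6080 -0.9600]
Step 3: x=[2.8200 9.2405 11.6022] v=[-5.6922 3.3946 -0.2291]
Step 4: x=[2.2576 9.2700 11.8185] v=[-2.8118 0.1476 1.0815]
Step 5: x=[2.4560 8.5853 12.2670] v=[0.9920 -3.4235 2.2427]
Step 6: x=[3.2421 7.5090 12.7665] v=[3.9306 -5.3816 2.4973]
Step 7: x=[4.1922 6.5912 13.0648] v=[4.7504 -4.5891 1.4913]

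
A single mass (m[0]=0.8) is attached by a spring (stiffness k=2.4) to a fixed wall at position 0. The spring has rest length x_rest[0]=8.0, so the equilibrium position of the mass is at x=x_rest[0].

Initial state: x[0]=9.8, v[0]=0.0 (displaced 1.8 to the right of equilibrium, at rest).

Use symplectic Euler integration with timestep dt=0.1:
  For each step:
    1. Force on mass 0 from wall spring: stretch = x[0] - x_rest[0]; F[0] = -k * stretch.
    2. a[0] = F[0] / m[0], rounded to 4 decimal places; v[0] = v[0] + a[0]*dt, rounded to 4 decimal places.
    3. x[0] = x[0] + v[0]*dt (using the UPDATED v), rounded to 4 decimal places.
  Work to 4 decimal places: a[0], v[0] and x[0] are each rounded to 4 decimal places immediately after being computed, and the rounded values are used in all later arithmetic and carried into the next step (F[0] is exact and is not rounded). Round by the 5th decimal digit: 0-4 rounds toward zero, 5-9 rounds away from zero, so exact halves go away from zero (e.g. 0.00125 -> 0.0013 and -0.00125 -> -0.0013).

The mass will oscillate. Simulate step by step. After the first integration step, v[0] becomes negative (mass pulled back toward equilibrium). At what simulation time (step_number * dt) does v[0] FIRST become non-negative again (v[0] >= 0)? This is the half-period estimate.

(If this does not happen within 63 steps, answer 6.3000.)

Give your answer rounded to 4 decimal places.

Answer: 1.9000

Derivation:
Step 0: x=[9.8000] v=[0.0000]
Step 1: x=[9.7460] v=[-0.5400]
Step 2: x=[9.6396] v=[-1.0638]
Step 3: x=[9.4840] v=[-1.5557]
Step 4: x=[9.2839] v=[-2.0009]
Step 5: x=[9.0453] v=[-2.3861]
Step 6: x=[8.7753] v=[-2.6997]
Step 7: x=[8.4821] v=[-2.9323]
Step 8: x=[8.1744] v=[-3.0769]
Step 9: x=[7.8615] v=[-3.1292]
Step 10: x=[7.5527] v=[-3.0877]
Step 11: x=[7.2574] v=[-2.9535]
Step 12: x=[6.9843] v=[-2.7307]
Step 13: x=[6.7417] v=[-2.4260]
Step 14: x=[6.5369] v=[-2.0485]
Step 15: x=[6.3759] v=[-1.6096]
Step 16: x=[6.2637] v=[-1.1224]
Step 17: x=[6.2036] v=[-0.6015]
Step 18: x=[6.1973] v=[-0.0626]
Step 19: x=[6.2451] v=[0.4782]
First v>=0 after going negative at step 19, time=1.9000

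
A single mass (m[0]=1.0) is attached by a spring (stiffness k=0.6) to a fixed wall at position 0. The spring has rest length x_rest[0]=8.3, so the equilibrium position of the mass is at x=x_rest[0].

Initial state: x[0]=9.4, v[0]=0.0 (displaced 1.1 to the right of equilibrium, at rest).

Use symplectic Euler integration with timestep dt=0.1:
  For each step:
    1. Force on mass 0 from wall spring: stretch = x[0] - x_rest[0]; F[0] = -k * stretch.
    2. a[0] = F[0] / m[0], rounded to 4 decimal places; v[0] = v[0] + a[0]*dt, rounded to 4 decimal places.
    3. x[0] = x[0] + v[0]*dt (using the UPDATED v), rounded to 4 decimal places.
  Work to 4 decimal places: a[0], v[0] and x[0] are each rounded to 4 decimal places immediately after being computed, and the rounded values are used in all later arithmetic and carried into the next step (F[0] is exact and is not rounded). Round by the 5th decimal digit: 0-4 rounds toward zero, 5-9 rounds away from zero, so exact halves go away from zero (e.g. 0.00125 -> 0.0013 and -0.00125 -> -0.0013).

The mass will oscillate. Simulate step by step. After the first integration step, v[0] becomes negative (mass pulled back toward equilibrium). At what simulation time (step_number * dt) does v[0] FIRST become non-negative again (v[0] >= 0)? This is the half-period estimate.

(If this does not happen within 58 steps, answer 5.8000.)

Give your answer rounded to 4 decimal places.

Step 0: x=[9.4000] v=[0.0000]
Step 1: x=[9.3934] v=[-0.0660]
Step 2: x=[9.3802] v=[-0.1316]
Step 3: x=[9.3606] v=[-0.1964]
Step 4: x=[9.3346] v=[-0.2600]
Step 5: x=[9.3024] v=[-0.3221]
Step 6: x=[9.2642] v=[-0.3822]
Step 7: x=[9.2202] v=[-0.4401]
Step 8: x=[9.1707] v=[-0.4953]
Step 9: x=[9.1160] v=[-0.5475]
Step 10: x=[9.0564] v=[-0.5965]
Step 11: x=[8.9922] v=[-0.6419]
Step 12: x=[8.9239] v=[-0.6834]
Step 13: x=[8.8518] v=[-0.7208]
Step 14: x=[8.7764] v=[-0.7539]
Step 15: x=[8.6982] v=[-0.7825]
Step 16: x=[8.6176] v=[-0.8064]
Step 17: x=[8.5351] v=[-0.8255]
Step 18: x=[8.4511] v=[-0.8396]
Step 19: x=[8.3662] v=[-0.8487]
Step 20: x=[8.2809] v=[-0.8527]
Step 21: x=[8.1957] v=[-0.8516]
Step 22: x=[8.1112] v=[-0.8453]
Step 23: x=[8.0278] v=[-0.8340]
Step 24: x=[7.9460] v=[-0.8177]
Step 25: x=[7.8664] v=[-0.7965]
Step 26: x=[7.7894] v=[-0.7705]
Step 27: x=[7.7154] v=[-0.7399]
Step 28: x=[7.6449] v=[-0.7048]
Step 29: x=[7.5784] v=[-0.6655]
Step 30: x=[7.5162] v=[-0.6222]
Step 31: x=[7.4587] v=[-0.5752]
Step 32: x=[7.4062] v=[-0.5247]
Step 33: x=[7.3591] v=[-0.4711]
Step 34: x=[7.3176] v=[-0.4147]
Step 35: x=[7.2820] v=[-0.3558]
Step 36: x=[7.2525] v=[-0.2947]
Step 37: x=[7.2293] v=[-0.2319]
Step 38: x=[7.2125] v=[-0.1677]
Step 39: x=[7.2023] v=[-0.1025]
Step 40: x=[7.1986] v=[-0.0366]
Step 41: x=[7.2016] v=[0.0295]
First v>=0 after going negative at step 41, time=4.1000

Answer: 4.1000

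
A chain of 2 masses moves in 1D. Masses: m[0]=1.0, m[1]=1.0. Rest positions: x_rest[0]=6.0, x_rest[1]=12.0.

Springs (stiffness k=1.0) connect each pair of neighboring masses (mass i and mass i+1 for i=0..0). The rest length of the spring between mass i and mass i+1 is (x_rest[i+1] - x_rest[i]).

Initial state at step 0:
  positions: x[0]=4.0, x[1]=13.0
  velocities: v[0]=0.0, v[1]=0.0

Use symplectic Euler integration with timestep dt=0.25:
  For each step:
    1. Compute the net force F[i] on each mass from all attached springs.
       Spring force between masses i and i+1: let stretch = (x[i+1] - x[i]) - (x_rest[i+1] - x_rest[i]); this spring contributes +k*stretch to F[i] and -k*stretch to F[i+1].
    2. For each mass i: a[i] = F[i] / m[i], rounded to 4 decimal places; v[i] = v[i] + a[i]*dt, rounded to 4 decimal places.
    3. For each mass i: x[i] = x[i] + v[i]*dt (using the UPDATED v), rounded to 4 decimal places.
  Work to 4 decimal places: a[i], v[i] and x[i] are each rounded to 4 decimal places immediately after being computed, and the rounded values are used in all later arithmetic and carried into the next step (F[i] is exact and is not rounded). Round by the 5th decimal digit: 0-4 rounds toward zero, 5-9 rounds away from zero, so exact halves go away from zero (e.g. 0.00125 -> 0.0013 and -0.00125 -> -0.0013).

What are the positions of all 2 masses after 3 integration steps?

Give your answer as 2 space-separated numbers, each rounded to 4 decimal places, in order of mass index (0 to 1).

Step 0: x=[4.0000 13.0000] v=[0.0000 0.0000]
Step 1: x=[4.1875 12.8125] v=[0.7500 -0.7500]
Step 2: x=[4.5391 12.4609] v=[1.4063 -1.4063]
Step 3: x=[5.0108 11.9892] v=[1.8868 -1.8868]

Answer: 5.0108 11.9892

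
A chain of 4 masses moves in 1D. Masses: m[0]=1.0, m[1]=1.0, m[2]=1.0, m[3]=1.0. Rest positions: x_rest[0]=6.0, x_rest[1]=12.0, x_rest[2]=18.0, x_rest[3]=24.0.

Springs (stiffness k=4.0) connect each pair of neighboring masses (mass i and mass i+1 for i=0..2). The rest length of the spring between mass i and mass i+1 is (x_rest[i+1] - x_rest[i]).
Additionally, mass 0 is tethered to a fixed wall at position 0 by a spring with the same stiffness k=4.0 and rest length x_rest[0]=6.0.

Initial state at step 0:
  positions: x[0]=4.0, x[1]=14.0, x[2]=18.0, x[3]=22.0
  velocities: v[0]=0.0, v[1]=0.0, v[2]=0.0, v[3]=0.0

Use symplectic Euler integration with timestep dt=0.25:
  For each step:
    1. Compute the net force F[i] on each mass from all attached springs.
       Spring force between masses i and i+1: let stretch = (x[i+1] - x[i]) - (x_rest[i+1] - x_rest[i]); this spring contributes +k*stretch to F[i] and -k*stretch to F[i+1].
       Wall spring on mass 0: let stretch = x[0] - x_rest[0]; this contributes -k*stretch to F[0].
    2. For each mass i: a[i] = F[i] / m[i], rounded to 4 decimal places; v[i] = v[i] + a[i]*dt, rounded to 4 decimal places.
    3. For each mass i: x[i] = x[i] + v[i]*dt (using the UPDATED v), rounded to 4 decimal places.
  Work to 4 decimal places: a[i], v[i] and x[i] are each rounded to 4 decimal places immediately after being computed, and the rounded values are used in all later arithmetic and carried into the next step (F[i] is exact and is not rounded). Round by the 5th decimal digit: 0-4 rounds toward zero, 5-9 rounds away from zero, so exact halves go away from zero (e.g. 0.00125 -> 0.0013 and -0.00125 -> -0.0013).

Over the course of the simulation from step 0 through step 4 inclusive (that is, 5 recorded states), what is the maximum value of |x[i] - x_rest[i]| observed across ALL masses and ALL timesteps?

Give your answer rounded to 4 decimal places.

Answer: 2.2812

Derivation:
Step 0: x=[4.0000 14.0000 18.0000 22.0000] v=[0.0000 0.0000 0.0000 0.0000]
Step 1: x=[5.5000 12.5000 18.0000 22.5000] v=[6.0000 -6.0000 0.0000 2.0000]
Step 2: x=[7.3750 10.6250 17.7500 23.3750] v=[7.5000 -7.5000 -1.0000 3.5000]
Step 3: x=[8.2188 9.7188 17.1250 24.3438] v=[3.3750 -3.6250 -2.5000 3.8750]
Step 4: x=[7.3829 10.2891 16.4532 25.0079] v=[-3.3438 2.2812 -2.6874 2.6562]
Max displacement = 2.2812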